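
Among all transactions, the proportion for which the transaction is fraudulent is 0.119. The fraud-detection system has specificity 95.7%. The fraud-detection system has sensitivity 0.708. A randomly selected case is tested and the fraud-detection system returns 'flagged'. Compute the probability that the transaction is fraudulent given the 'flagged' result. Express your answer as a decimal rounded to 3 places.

Write H for 'the transaction is fraudulent'. Prior odds H:¬H = 0.119/0.881 = 0.13507. For the 'flagged' outcome, the likelihood ratio is 0.708/0.043 = 16.465.
Posterior odds = 0.13507 × 16.465 = 2.2240, so P(H|E) = 2.2240/(1+2.2240) = 0.690.

P(H | E) ≈ 0.690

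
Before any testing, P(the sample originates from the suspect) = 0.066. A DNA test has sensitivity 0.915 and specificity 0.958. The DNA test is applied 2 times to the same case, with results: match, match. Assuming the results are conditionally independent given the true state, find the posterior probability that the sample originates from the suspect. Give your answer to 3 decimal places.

Let H be the event that the sample originates from the suspect; start with P(H) = 0.066. P('match'|H) = 0.915, P('match'|¬H) = 0.042.
Update on result 1 ('match'): P(H) ← 0.915·0.0660 / (0.915·0.0660 + 0.042·0.9340) = 0.060390/0.099618 = 0.6062.
Update on result 2 ('match'): P(H) ← 0.915·0.6062 / (0.915·0.6062 + 0.042·0.3938) = 0.55469/0.57123 = 0.9710.

Posterior P(H) ≈ 0.971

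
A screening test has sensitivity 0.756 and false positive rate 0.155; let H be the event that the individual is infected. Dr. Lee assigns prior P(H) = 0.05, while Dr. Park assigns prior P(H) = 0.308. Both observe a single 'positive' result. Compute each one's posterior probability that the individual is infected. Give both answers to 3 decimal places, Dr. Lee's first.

Dr. Lee: 0.204; Dr. Park: 0.685

The likelihood ratio for a 'positive' result is 0.756/0.155 = 4.8774.
Dr. Lee: prior odds 0.05/0.95 = 0.052632; posterior odds 0.25671; posterior probability 0.204.
Dr. Park: prior odds 0.308/0.692 = 0.44509; posterior odds 2.1709; posterior probability 0.685.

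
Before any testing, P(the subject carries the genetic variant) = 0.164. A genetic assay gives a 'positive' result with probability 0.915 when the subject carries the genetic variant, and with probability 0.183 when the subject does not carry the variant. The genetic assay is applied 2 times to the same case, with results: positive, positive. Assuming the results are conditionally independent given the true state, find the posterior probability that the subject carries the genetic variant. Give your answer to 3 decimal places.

Let H be the event that the subject carries the genetic variant; start with P(H) = 0.164. P('positive'|H) = 0.915, P('positive'|¬H) = 0.183.
Update on result 1 ('positive'): P(H) ← 0.915·0.1640 / (0.915·0.1640 + 0.183·0.8360) = 0.15006/0.30305 = 0.4952.
Update on result 2 ('positive'): P(H) ← 0.915·0.4952 / (0.915·0.4952 + 0.183·0.5048) = 0.45308/0.54546 = 0.8306.

Posterior P(H) ≈ 0.831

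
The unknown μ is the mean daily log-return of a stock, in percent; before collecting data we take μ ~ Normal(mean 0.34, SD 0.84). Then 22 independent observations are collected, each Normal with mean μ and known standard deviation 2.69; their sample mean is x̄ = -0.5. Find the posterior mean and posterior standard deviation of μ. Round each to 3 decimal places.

Posterior mean ≈ -0.233; posterior SD ≈ 0.474

With known σ, the Normal prior is conjugate. Weight on the data is w = (n/σ²)/(n/σ² + 1/τ₀²) = 3.04031/(3.04031+1.41723) = 0.68206.
Posterior mean = w·x̄ + (1−w)·μ₀ = 0.68206·-0.5 + 0.31794·0.34 = -0.233. Posterior variance = 1/(3.04031+1.41723) = 0.224339, so SD = 0.474.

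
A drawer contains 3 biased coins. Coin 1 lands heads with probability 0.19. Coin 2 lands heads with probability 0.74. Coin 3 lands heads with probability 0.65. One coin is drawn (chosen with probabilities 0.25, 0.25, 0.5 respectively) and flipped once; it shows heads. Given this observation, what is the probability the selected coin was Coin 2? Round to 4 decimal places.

Posterior probability ≈ 0.3318

Tabulate prior·likelihood by source: [1] prior 0.25, lik 0.19, product 0.04750; [2] prior 0.25, lik 0.74, product 0.1850; [3] prior 0.5, lik 0.65, product 0.3250.
Normalizing constant = 0.55750; the posterior for Coin 2 is its product over the sum, 0.1850/0.55750 = 0.3318.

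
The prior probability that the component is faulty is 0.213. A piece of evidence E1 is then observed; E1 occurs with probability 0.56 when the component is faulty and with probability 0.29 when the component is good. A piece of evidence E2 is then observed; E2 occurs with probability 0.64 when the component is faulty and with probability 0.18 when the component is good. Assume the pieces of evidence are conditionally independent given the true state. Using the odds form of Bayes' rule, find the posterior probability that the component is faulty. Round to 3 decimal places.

Prior odds = 0.213/(1−0.213) = 0.27065. In log-odds, ln(0.27065) = -1.3069.
Add log likelihood ratios: ln(1.9310) + ln(3.5556) = 1.9266.
Posterior log-odds = 0.61963, so posterior odds = exp(0.61963) = 1.8582. Converting, P(H|E) = 1.8582/2.8582 = 0.650.

Posterior probability ≈ 0.650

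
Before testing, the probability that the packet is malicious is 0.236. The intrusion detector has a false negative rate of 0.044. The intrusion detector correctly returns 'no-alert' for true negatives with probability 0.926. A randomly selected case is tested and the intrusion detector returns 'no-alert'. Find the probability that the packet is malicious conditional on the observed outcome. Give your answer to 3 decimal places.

P(H | E) ≈ 0.014

Let H be the event that the packet is malicious. P(H) = 0.236, so P(¬H) = 0.764. With E the 'no-alert' result, P(E|H) = 0.044 and P(E|¬H) = 0.926.
P(E) = 0.044·0.236 + 0.926·0.764 = 0.010384 + 0.70746 = 0.71785.
By Bayes' theorem, P(H|E) = 0.010384 / 0.71785 = 0.014.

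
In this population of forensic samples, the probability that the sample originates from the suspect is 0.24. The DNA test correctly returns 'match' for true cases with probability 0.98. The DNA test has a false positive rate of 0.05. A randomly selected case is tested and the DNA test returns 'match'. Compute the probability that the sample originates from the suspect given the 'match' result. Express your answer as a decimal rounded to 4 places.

P(H | E) ≈ 0.8609

Write H for 'the sample originates from the suspect'. Prior odds H:¬H = 0.24/0.76 = 0.31579. For the 'match' outcome, the likelihood ratio is 0.98/0.05 = 19.600.
Posterior odds = 0.31579 × 19.600 = 6.1895, so P(H|E) = 6.1895/(1+6.1895) = 0.8609.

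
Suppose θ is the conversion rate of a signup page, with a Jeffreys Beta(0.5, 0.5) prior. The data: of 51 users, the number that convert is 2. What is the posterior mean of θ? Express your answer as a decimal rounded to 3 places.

The binomial likelihood is conjugate to the Beta prior: with 2 successes and 49 failures, the posterior is Beta(0.5+2, 0.5+49) = Beta(2.5, 49.5).
E[θ | data] = 2.5/(2.5+49.5) = 0.048.

Posterior mean ≈ 0.048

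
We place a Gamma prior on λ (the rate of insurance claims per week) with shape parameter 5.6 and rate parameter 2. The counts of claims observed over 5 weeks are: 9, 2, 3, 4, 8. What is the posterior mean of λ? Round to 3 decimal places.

Total count ∑xᵢ = 26 over n = 5 weeks.
Gamma is conjugate to the Poisson likelihood: posterior is Gamma(shape = 5.6+26 = 31.6, rate = 2+5 = 7).
Posterior mean = shape/rate = 31.6/7 = 4.514.

Posterior mean ≈ 4.514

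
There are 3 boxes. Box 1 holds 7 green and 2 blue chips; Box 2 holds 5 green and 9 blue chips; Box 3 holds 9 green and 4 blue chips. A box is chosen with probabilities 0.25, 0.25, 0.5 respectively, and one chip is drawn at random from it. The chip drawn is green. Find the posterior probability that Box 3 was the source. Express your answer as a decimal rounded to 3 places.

Posterior probability ≈ 0.550

Tabulate prior·likelihood by source: [1] prior 0.25, lik 0.7778, product 0.1944; [2] prior 0.25, lik 0.3571, product 0.08929; [3] prior 0.5, lik 0.6923, product 0.3462.
Normalizing constant = 0.62988; the posterior for Box 3 is its product over the sum, 0.3462/0.62988 = 0.550.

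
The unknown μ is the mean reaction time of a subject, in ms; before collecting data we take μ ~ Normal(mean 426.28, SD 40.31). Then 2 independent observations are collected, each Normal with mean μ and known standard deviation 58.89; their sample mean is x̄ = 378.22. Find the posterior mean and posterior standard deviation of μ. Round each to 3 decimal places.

Posterior mean ≈ 403.031; posterior SD ≈ 28.963

Prior precision 1/τ₀² = 1/40.31² = 0.00061542; data precision n/σ² = 2/58.89² = 0.00057670.
Posterior precision = 0.00061542 + 0.00057670 = 0.00119212, giving posterior SD = 1/√0.00119212 = 28.963.
Posterior mean = (0.00061542·426.28 + 0.00057670·378.22) / 0.00119212 = 403.031.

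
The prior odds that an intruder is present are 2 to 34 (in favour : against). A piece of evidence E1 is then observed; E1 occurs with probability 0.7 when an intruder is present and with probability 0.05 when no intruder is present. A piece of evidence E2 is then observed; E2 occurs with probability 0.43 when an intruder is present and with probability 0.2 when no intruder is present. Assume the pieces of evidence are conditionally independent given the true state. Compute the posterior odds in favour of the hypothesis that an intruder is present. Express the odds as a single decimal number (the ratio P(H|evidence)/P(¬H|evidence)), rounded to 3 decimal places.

Prior odds = 2/34 = 0.058824.
Likelihood ratio for E1 = 0.7/0.05 = 14.000.
Likelihood ratio for E2 = 0.43/0.2 = 2.1500.
Posterior odds = prior odds × LR₁ × LR₂ = 1.7706.

Posterior odds ≈ 1.771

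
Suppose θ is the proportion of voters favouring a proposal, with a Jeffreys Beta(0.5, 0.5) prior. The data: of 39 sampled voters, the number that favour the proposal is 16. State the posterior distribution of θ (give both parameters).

Observing 16 successes and 23 failures updates Beta(0.5, 0.5) by adding the success and failure counts to the two shape parameters: α = 0.5+16 = 16.5, β = 0.5+23 = 23.5.

Posterior: Beta(16.5, 23.5)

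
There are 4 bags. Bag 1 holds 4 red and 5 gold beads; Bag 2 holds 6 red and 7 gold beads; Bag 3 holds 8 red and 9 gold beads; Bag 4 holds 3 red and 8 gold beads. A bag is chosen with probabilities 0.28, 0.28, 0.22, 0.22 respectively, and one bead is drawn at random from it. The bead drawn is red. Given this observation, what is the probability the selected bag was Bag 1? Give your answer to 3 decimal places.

Posterior probability ≈ 0.298

Tabulate prior·likelihood by source: [1] prior 0.28, lik 0.4444, product 0.1244; [2] prior 0.28, lik 0.4615, product 0.1292; [3] prior 0.22, lik 0.4706, product 0.1035; [4] prior 0.22, lik 0.2727, product 0.06000.
Normalizing constant = 0.41720; the posterior for Bag 1 is its product over the sum, 0.1244/0.41720 = 0.298.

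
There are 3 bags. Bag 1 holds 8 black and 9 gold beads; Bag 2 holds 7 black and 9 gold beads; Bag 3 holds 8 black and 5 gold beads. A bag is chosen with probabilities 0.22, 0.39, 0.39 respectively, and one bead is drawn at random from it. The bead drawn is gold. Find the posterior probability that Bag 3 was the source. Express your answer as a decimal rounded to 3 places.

Posterior probability ≈ 0.309

Tabulate prior·likelihood by source: [1] prior 0.22, lik 0.5294, product 0.1165; [2] prior 0.39, lik 0.5625, product 0.2194; [3] prior 0.39, lik 0.3846, product 0.1500.
Normalizing constant = 0.48585; the posterior for Bag 3 is its product over the sum, 0.1500/0.48585 = 0.309.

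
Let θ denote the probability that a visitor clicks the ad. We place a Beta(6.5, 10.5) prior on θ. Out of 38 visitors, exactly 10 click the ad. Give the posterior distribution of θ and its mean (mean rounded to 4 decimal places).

Observing 10 successes and 28 failures updates Beta(6.5, 10.5) by adding the success and failure counts to the two shape parameters: α = 6.5+10 = 16.5, β = 10.5+28 = 38.5.
Posterior mean = α/(α+β) = 16.5/55 = 0.3000.

Posterior: Beta(16.5, 38.5); mean ≈ 0.3000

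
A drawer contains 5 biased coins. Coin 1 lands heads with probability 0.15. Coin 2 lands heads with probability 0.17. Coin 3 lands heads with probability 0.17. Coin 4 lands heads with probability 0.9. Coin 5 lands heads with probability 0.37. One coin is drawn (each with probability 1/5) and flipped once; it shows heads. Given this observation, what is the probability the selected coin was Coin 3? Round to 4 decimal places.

Tabulate prior·likelihood by source: [1] prior 0.2, lik 0.15, product 0.03000; [2] prior 0.2, lik 0.17, product 0.03400; [3] prior 0.2, lik 0.17, product 0.03400; [4] prior 0.2, lik 0.9, product 0.1800; [5] prior 0.2, lik 0.37, product 0.07400.
Normalizing constant = 0.35200; the posterior for Coin 3 is its product over the sum, 0.03400/0.35200 = 0.0966.

Posterior probability ≈ 0.0966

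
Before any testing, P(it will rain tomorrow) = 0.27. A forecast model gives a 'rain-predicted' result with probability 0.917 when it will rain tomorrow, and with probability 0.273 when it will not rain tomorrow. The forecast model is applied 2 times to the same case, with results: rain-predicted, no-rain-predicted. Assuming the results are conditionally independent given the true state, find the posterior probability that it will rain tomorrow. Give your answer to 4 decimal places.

Let H be the event that it will rain tomorrow; start with P(H) = 0.27. P('rain-predicted'|H) = 0.917, P('rain-predicted'|¬H) = 0.273.
Update on result 1 ('rain-predicted'): P(H) ← 0.917·0.2700 / (0.917·0.2700 + 0.273·0.7300) = 0.24759/0.44688 = 0.5540.
Update on result 2 ('no-rain-predicted'): P(H) ← 0.083·0.5540 / (0.083·0.5540 + 0.727·0.4460) = 0.045985/0.37020 = 0.1242.

Posterior P(H) ≈ 0.1242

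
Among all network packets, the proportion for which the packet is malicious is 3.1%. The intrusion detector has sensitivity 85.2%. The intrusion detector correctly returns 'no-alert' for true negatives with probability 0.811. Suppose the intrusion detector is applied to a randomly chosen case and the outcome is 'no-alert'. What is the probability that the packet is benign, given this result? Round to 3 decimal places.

Write H for 'the packet is malicious'. Prior odds H:¬H = 0.031/0.969 = 0.031992. For the 'no-alert' outcome, the likelihood ratio is 0.148/0.811 = 0.18249.
Posterior odds = 0.031992 × 0.18249 = 0.0058382, so P(H|E) = 0.0058382/(1+0.0058382) = 0.006. Then P(¬H|E) = 1 − 0.006 = 0.994.

P(¬H | E) ≈ 0.994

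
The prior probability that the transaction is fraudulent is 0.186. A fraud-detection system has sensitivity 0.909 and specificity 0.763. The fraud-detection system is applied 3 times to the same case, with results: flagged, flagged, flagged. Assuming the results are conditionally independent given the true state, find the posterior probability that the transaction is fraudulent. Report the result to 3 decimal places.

With H the event that the transaction is fraudulent, the joint likelihood of the observed sequence is P(data|H) = 0.909·0.909·0.909 = 0.75109 and P(data|¬H) = 0.237·0.237·0.237 = 0.013312.
Bayes: P(H|data) = 0.186·0.75109 / (0.186·0.75109 + 0.814·0.013312) = 0.13970/0.15054 = 0.9280.

Posterior P(H) ≈ 0.928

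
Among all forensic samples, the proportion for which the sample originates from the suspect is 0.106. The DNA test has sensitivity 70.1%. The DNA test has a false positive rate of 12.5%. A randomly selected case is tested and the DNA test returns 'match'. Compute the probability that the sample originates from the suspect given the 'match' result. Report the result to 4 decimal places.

P(H | E) ≈ 0.3994

Let H be the event that the sample originates from the suspect. P(H) = 0.106, so P(¬H) = 0.894. With E the 'match' result, P(E|H) = 0.701 and P(E|¬H) = 0.125.
P(E) = 0.701·0.106 + 0.125·0.894 = 0.074306 + 0.11175 = 0.18606.
By Bayes' theorem, P(H|E) = 0.074306 / 0.18606 = 0.3994.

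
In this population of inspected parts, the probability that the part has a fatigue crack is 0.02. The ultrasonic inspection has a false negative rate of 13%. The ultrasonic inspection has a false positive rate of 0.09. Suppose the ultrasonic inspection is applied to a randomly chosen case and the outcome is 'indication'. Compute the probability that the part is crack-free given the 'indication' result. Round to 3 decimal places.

Let H be the event that the part has a fatigue crack. P(H) = 0.02, so P(¬H) = 0.98. With E the 'indication' result, P(E|H) = 0.87 and P(E|¬H) = 0.09.
P(E) = 0.87·0.02 + 0.09·0.98 = 0.017400 + 0.088200 = 0.10560.
By Bayes' theorem, P(H|E) = 0.017400 / 0.10560 = 0.165. Hence P(¬H|E) = 1 − 0.165 = 0.835.

P(¬H | E) ≈ 0.835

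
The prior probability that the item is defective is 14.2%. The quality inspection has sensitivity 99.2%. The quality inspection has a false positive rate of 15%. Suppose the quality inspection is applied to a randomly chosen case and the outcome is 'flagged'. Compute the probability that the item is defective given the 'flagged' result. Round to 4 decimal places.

P(H | E) ≈ 0.5226

Write H for 'the item is defective'. Prior odds H:¬H = 0.142/0.858 = 0.16550. For the 'flagged' outcome, the likelihood ratio is 0.992/0.15 = 6.6133.
Posterior odds = 0.16550 × 6.6133 = 1.0945, so P(H|E) = 1.0945/(1+1.0945) = 0.5226.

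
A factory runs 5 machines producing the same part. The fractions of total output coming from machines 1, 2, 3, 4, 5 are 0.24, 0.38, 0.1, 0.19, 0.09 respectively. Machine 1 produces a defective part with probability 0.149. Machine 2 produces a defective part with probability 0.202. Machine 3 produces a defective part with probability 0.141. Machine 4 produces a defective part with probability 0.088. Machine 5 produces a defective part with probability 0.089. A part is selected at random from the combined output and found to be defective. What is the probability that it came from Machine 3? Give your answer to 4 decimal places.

P(defective|M1) = 0.149; P(defective|M2) = 0.202; P(defective|M3) = 0.141; P(defective|M4) = 0.088; P(defective|M5) = 0.089.
Prior × likelihood for each source: 0.24·0.149=0.03576, 0.38·0.202=0.07676, 0.1·0.141=0.01410, 0.19·0.088=0.01672, 0.09·0.089=0.008010. Summing gives P(defective) = 0.15135.
P(Machine 3 | defective) = 0.01410 / 0.15135 = 0.0932.

Posterior probability ≈ 0.0932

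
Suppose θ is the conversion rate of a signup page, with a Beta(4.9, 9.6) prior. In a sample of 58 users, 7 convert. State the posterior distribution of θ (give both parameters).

The binomial likelihood is conjugate to the Beta prior: with 7 successes and 51 failures, the posterior is Beta(4.9+7, 9.6+51) = Beta(11.9, 60.6).

Posterior: Beta(11.9, 60.6)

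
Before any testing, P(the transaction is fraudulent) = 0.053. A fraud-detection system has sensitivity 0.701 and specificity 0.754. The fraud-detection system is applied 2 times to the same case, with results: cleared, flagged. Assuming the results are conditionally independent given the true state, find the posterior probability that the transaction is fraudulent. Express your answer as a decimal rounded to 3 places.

Posterior P(H) ≈ 0.059

With H the event that the transaction is fraudulent, the joint likelihood of the observed sequence is P(data|H) = 0.299·0.701 = 0.20960 and P(data|¬H) = 0.754·0.246 = 0.18548.
Bayes: P(H|data) = 0.053·0.20960 / (0.053·0.20960 + 0.947·0.18548) = 0.011109/0.18676 = 0.0595.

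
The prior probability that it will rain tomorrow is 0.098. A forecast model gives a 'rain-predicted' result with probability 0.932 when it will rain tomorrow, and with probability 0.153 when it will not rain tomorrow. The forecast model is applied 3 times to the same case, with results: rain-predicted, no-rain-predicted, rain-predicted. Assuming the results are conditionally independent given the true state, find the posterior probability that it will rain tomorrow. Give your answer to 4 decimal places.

Posterior P(H) ≈ 0.2445

With H the event that it will rain tomorrow, the joint likelihood of the observed sequence is P(data|H) = 0.932·0.068·0.932 = 0.059066 and P(data|¬H) = 0.153·0.847·0.153 = 0.019827.
Bayes: P(H|data) = 0.098·0.059066 / (0.098·0.059066 + 0.902·0.019827) = 0.0057885/0.023673 = 0.2445.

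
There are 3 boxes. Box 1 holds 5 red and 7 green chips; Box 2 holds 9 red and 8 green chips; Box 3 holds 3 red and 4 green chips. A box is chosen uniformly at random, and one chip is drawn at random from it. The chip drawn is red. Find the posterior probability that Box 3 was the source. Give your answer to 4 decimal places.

Posterior probability ≈ 0.3118

P(red|Box 1) = 0.4167; P(red|Box 2) = 0.5294; P(red|Box 3) = 0.4286.
Prior × likelihood for each source: 0.333333·0.4167=0.1389, 0.333333·0.5294=0.1765, 0.333333·0.4286=0.1429. Summing gives P(red) = 0.45822.
P(Box 3 | red) = 0.1429 / 0.45822 = 0.3118.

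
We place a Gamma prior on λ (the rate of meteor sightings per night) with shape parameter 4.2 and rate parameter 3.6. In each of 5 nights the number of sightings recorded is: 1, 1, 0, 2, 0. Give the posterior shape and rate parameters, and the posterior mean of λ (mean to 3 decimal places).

Total count ∑xᵢ = 4 over n = 5 nights.
Gamma is conjugate to the Poisson likelihood: posterior is Gamma(shape = 4.2+4 = 8.2, rate = 3.6+5 = 8.6).
E[λ | data] = 8.2/8.6 = 0.953.

Posterior: Gamma(shape=8.2, rate=8.6); mean ≈ 0.953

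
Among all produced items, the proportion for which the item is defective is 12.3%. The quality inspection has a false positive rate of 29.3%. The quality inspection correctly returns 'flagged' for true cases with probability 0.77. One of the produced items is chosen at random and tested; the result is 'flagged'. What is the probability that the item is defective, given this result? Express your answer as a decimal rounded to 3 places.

P(H | E) ≈ 0.269

Write H for 'the item is defective'. Prior odds H:¬H = 0.123/0.877 = 0.14025. For the 'flagged' outcome, the likelihood ratio is 0.77/0.293 = 2.6280.
Posterior odds = 0.14025 × 2.6280 = 0.36858, so P(H|E) = 0.36858/(1+0.36858) = 0.269.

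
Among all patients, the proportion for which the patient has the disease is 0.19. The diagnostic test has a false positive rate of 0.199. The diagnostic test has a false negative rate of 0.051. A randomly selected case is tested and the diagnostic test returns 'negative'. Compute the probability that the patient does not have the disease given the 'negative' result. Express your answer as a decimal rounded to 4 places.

Let H be the event that the patient has the disease. P(H) = 0.19, so P(¬H) = 0.81. With E the 'negative' result, P(E|H) = 0.051 and P(E|¬H) = 0.801.
P(E) = 0.051·0.19 + 0.801·0.81 = 0.0096900 + 0.64881 = 0.65850.
By Bayes' theorem, P(H|E) = 0.0096900 / 0.65850 = 0.0147. Hence P(¬H|E) = 1 − 0.0147 = 0.9853.

P(¬H | E) ≈ 0.9853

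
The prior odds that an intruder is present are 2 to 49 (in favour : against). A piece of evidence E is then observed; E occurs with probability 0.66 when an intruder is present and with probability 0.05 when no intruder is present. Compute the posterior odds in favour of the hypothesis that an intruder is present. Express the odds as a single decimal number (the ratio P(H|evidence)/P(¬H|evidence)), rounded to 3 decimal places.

Posterior odds ≈ 0.539

Prior odds = 2/49 = 0.040816. In log-odds, ln(0.040816) = -3.1987.
Add log likelihood ratio: ln(13.200) = 2.5802.
Posterior log-odds = -0.61846, so posterior odds = exp(-0.61846) = 0.53878.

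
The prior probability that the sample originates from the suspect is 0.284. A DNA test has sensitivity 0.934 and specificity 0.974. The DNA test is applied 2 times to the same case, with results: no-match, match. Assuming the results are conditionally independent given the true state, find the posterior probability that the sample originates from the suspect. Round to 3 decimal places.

Let H be the event that the sample originates from the suspect; start with P(H) = 0.284. P('match'|H) = 0.934, P('match'|¬H) = 0.026.
Update on result 1 ('no-match'): P(H) ← 0.066·0.2840 / (0.066·0.2840 + 0.974·0.7160) = 0.018744/0.71613 = 0.0262.
Update on result 2 ('match'): P(H) ← 0.934·0.0262 / (0.934·0.0262 + 0.026·0.9738) = 0.024447/0.049766 = 0.4912.

Posterior P(H) ≈ 0.491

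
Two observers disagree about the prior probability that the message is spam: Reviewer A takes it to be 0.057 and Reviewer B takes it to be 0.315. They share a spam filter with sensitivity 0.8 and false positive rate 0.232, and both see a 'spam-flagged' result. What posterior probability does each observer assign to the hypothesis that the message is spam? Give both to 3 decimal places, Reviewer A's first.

The likelihood ratio for a 'spam-flagged' result is 0.8/0.232 = 3.4483.
Reviewer A: prior odds 0.057/0.943 = 0.060445; posterior odds 0.20843; posterior probability 0.172.
Reviewer B: prior odds 0.315/0.685 = 0.45985; posterior odds 1.5857; posterior probability 0.613.

Reviewer A: 0.172; Reviewer B: 0.613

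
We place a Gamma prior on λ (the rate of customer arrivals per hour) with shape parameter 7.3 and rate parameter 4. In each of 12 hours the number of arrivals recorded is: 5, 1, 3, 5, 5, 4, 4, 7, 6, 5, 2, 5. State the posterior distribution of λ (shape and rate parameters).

The Poisson likelihood adds the total count to the shape and the number of exposure periods to the rate. Here ∑xᵢ = 52 and n = 12, so shape 7.3→59.3 and rate 4→16.

Posterior: Gamma(shape=59.3, rate=16)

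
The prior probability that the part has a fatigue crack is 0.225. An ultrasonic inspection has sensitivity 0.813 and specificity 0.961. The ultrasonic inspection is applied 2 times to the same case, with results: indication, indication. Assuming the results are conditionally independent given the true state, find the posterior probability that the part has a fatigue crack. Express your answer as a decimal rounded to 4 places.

Let H be the event that the part has a fatigue crack; start with P(H) = 0.225. P('indication'|H) = 0.813, P('indication'|¬H) = 0.039.
Update on result 1 ('indication'): P(H) ← 0.813·0.2250 / (0.813·0.2250 + 0.039·0.7750) = 0.18293/0.21315 = 0.8582.
Update on result 2 ('indication'): P(H) ← 0.813·0.8582 / (0.813·0.8582 + 0.039·0.1418) = 0.69772/0.70325 = 0.9921.

Posterior P(H) ≈ 0.9921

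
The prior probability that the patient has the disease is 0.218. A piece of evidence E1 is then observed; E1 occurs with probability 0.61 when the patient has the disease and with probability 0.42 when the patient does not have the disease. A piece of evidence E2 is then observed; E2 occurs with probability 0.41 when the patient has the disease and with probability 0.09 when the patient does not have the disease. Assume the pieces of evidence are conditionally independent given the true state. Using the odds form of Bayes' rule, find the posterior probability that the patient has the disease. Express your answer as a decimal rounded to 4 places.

Posterior probability ≈ 0.6484

Prior odds = 0.218/(1−0.218) = 0.27877. In log-odds, ln(0.27877) = -1.2774.
Add log likelihood ratios: ln(1.4524) + ln(4.5556) = 1.8896.
Posterior log-odds = 0.61219, so posterior odds = exp(0.61219) = 1.8445. Converting, P(H|E) = 1.8445/2.8445 = 0.6484.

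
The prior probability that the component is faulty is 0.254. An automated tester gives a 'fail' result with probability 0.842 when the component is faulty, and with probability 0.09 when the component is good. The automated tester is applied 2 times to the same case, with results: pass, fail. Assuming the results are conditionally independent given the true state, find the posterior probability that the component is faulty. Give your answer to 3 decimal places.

Posterior P(H) ≈ 0.356

With H the event that the component is faulty, the joint likelihood of the observed sequence is P(data|H) = 0.158·0.842 = 0.13304 and P(data|¬H) = 0.91·0.09 = 0.081900.
Bayes: P(H|data) = 0.254·0.13304 / (0.254·0.13304 + 0.746·0.081900) = 0.033791/0.094889 = 0.3561.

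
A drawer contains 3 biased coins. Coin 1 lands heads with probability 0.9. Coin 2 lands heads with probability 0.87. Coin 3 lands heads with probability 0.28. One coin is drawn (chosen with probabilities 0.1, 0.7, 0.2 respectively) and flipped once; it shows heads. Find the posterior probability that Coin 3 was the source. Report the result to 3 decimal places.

Posterior probability ≈ 0.074

Tabulate prior·likelihood by source: [1] prior 0.1, lik 0.9, product 0.09000; [2] prior 0.7, lik 0.87, product 0.6090; [3] prior 0.2, lik 0.28, product 0.05600.
Normalizing constant = 0.75500; the posterior for Coin 3 is its product over the sum, 0.05600/0.75500 = 0.074.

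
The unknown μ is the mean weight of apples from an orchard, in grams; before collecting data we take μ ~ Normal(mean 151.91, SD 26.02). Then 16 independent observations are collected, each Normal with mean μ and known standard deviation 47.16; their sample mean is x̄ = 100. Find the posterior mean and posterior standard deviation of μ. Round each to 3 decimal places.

With known σ, the Normal prior is conjugate. Weight on the data is w = (n/σ²)/(n/σ² + 1/τ₀²) = 0.00719403/(0.00719403+0.00147702) = 0.82966.
Posterior mean = w·x̄ + (1−w)·μ₀ = 0.82966·100 + 0.17034·151.91 = 108.842. Posterior variance = 1/(0.00719403+0.00147702) = 115.326, so SD = 10.739.

Posterior mean ≈ 108.842; posterior SD ≈ 10.739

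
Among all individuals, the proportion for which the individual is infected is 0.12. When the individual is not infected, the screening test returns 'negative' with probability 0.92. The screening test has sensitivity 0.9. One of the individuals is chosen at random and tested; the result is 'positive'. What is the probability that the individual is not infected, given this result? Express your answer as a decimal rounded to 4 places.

P(¬H | E) ≈ 0.3946

Let H be the event that the individual is infected. P(H) = 0.12, so P(¬H) = 0.88. With E the 'positive' result, P(E|H) = 0.9 and P(E|¬H) = 0.08.
P(E) = 0.9·0.12 + 0.08·0.88 = 0.10800 + 0.070400 = 0.17840.
By Bayes' theorem, P(H|E) = 0.10800 / 0.17840 = 0.6054. Hence P(¬H|E) = 1 − 0.6054 = 0.3946.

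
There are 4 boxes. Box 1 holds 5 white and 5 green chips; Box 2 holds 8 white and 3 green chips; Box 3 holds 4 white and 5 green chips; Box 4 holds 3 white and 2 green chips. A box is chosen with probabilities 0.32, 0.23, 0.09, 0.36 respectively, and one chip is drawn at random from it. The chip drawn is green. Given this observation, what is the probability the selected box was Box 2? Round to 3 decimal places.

Posterior probability ≈ 0.151

Tabulate prior·likelihood by source: [1] prior 0.32, lik 0.5, product 0.1600; [2] prior 0.23, lik 0.2727, product 0.06273; [3] prior 0.09, lik 0.5556, product 0.05000; [4] prior 0.36, lik 0.4, product 0.1440.
Normalizing constant = 0.41673; the posterior for Box 2 is its product over the sum, 0.06273/0.41673 = 0.151.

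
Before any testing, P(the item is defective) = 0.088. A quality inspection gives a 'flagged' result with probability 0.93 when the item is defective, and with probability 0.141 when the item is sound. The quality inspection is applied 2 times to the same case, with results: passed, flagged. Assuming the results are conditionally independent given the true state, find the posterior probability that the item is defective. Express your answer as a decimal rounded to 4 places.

With H the event that the item is defective, the joint likelihood of the observed sequence is P(data|H) = 0.07·0.93 = 0.065100 and P(data|¬H) = 0.859·0.141 = 0.12112.
Bayes: P(H|data) = 0.088·0.065100 / (0.088·0.065100 + 0.912·0.12112) = 0.0057288/0.11619 = 0.0493.

Posterior P(H) ≈ 0.0493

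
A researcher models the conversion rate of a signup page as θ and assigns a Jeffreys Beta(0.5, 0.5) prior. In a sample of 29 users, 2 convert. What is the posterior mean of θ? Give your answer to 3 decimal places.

Observing 2 successes and 27 failures updates Beta(0.5, 0.5) by adding the success and failure counts to the two shape parameters: α = 0.5+2 = 2.5, β = 0.5+27 = 27.5.
Posterior mean = α/(α+β) = 2.5/30 = 0.083.

Posterior mean ≈ 0.083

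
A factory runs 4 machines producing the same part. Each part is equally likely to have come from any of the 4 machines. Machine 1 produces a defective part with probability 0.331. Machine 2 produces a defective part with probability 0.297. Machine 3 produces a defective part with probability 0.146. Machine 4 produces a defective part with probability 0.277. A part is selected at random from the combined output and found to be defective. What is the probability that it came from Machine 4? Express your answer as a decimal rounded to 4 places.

Tabulate prior·likelihood by source: [1] prior 0.25, lik 0.331, product 0.08275; [2] prior 0.25, lik 0.297, product 0.07425; [3] prior 0.25, lik 0.146, product 0.03650; [4] prior 0.25, lik 0.277, product 0.06925.
Normalizing constant = 0.26275; the posterior for Machine 4 is its product over the sum, 0.06925/0.26275 = 0.2636.

Posterior probability ≈ 0.2636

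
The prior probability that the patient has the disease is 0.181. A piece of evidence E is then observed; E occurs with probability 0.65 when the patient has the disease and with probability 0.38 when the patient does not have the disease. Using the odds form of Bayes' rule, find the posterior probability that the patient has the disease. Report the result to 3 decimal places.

Prior odds = 0.181/(1−0.181) = 0.22100.
Likelihood ratio for E = 0.65/0.38 = 1.7105.
Posterior odds = prior odds × LR = 0.37803.
Posterior probability = odds/(1+odds) = 0.37803/1.3780 = 0.274.

Posterior probability ≈ 0.274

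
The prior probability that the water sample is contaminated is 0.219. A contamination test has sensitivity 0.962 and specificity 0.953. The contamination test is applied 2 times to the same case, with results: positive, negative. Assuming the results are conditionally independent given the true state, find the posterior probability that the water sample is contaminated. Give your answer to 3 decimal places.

With H the event that the water sample is contaminated, the joint likelihood of the observed sequence is P(data|H) = 0.962·0.038 = 0.036556 and P(data|¬H) = 0.047·0.953 = 0.044791.
Bayes: P(H|data) = 0.219·0.036556 / (0.219·0.036556 + 0.781·0.044791) = 0.0080058/0.042988 = 0.1862.

Posterior P(H) ≈ 0.186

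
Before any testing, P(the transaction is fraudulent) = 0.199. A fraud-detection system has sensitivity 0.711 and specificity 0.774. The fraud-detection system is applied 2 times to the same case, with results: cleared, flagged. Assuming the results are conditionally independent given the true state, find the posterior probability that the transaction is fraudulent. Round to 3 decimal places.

Posterior P(H) ≈ 0.226

Let H be the event that the transaction is fraudulent; start with P(H) = 0.199. P('flagged'|H) = 0.711, P('flagged'|¬H) = 0.226.
Update on result 1 ('cleared'): P(H) ← 0.289·0.1990 / (0.289·0.1990 + 0.774·0.8010) = 0.057511/0.67748 = 0.0849.
Update on result 2 ('flagged'): P(H) ← 0.711·0.0849 / (0.711·0.0849 + 0.226·0.9151) = 0.060356/0.26717 = 0.2259.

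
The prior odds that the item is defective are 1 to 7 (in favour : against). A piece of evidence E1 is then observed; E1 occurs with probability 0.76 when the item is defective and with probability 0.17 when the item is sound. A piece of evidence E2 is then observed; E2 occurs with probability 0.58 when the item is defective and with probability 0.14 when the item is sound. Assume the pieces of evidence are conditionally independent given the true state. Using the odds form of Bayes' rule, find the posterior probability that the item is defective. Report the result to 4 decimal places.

Posterior probability ≈ 0.7257

Prior odds = 1/7 = 0.14286.
Likelihood ratio for E1 = 0.76/0.17 = 4.4706.
Likelihood ratio for E2 = 0.58/0.14 = 4.1429.
Posterior odds = prior odds × LR₁ × LR₂ = 2.6459.
Posterior probability = odds/(1+odds) = 2.6459/3.6459 = 0.7257.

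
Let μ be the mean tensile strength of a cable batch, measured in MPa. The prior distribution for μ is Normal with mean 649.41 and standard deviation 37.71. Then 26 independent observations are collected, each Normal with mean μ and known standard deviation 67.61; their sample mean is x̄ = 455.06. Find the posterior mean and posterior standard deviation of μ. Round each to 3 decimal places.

Posterior mean ≈ 476.444; posterior SD ≈ 12.509

With known σ, the Normal prior is conjugate. Weight on the data is w = (n/σ²)/(n/σ² + 1/τ₀²) = 0.00568789/(0.00568789+0.00070321) = 0.88997.
Posterior mean = w·x̄ + (1−w)·μ₀ = 0.88997·455.06 + 0.11003·649.41 = 476.444. Posterior variance = 1/(0.00568789+0.00070321) = 156.467, so SD = 12.509.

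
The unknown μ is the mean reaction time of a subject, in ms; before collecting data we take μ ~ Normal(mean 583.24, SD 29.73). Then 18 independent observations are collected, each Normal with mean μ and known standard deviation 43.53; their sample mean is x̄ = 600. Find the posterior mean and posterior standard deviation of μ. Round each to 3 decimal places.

Posterior mean ≈ 598.216; posterior SD ≈ 9.699

With known σ, the Normal prior is conjugate. Weight on the data is w = (n/σ²)/(n/σ² + 1/τ₀²) = 0.00949938/(0.00949938+0.00113138) = 0.89357.
Posterior mean = w·x̄ + (1−w)·μ₀ = 0.89357·600 + 0.10643·583.24 = 598.216. Posterior variance = 1/(0.00949938+0.00113138) = 94.0666, so SD = 9.699.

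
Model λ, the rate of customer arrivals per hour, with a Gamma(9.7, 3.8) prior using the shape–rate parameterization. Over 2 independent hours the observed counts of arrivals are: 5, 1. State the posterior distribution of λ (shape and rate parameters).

Posterior: Gamma(shape=15.7, rate=5.8)

The Poisson likelihood adds the total count to the shape and the number of exposure periods to the rate. Here ∑xᵢ = 6 and n = 2, so shape 9.7→15.7 and rate 3.8→5.8.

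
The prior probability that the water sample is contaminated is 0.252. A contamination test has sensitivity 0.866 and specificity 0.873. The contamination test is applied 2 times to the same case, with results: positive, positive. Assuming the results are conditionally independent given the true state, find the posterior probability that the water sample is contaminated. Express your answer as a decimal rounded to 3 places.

With H the event that the water sample is contaminated, the joint likelihood of the observed sequence is P(data|H) = 0.866·0.866 = 0.74996 and P(data|¬H) = 0.127·0.127 = 0.016129.
Bayes: P(H|data) = 0.252·0.74996 / (0.252·0.74996 + 0.748·0.016129) = 0.18899/0.20105 = 0.9400.

Posterior P(H) ≈ 0.940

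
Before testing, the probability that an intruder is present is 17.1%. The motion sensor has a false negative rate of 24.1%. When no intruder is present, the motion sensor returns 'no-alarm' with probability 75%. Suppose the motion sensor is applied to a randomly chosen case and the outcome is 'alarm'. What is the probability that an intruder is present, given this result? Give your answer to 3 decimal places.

P(H | E) ≈ 0.385

Write H for 'an intruder is present'. Prior odds H:¬H = 0.171/0.829 = 0.20627. For the 'alarm' outcome, the likelihood ratio is 0.759/0.25 = 3.0360.
Posterior odds = 0.20627 × 3.0360 = 0.62624, so P(H|E) = 0.62624/(1+0.62624) = 0.385.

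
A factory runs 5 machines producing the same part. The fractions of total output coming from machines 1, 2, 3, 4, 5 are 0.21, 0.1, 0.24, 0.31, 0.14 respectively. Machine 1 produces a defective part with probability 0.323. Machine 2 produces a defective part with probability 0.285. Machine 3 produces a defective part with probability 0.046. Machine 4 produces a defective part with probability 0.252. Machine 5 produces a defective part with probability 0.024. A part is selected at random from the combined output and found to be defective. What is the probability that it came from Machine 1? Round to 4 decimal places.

P(defective|M1) = 0.323; P(defective|M2) = 0.285; P(defective|M3) = 0.046; P(defective|M4) = 0.252; P(defective|M5) = 0.024.
Prior × likelihood for each source: 0.21·0.323=0.06783, 0.1·0.285=0.02850, 0.24·0.046=0.01104, 0.31·0.252=0.07812, 0.14·0.024=0.003360. Summing gives P(defective) = 0.18885.
P(Machine 1 | defective) = 0.06783 / 0.18885 = 0.3592.

Posterior probability ≈ 0.3592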